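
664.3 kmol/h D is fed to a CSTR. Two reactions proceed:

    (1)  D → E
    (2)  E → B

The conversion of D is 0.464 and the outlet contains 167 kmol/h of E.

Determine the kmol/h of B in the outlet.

141 kmol/h

Conversion of D: D consumed = 1ξ₁ = 0.464 × 664.3 → ξ₁ = 308.2 kmol/h.
E balance: n_E = 0 + 1ξ₁ − 1ξ₂ = 167 → ξ₂ = (1·308.2 − 167)/1 = 141.2 kmol/h.
Outlet amounts (n = n₀ + Σ ν·ξ):
  D: 664.3 − 1(308.2) = 356.1
  E: 0 + 1(308.2) − 1(141.2) = 167
  B: 0 + 1(141.2) = 141.2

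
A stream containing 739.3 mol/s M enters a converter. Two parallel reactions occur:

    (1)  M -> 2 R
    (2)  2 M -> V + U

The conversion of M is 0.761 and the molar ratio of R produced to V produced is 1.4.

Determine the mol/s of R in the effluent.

292 mol/s

Conversion of M: M consumed = 0.761 × 739.3 = 562.6 mol/s = 1ξ₁ + 2ξ₂.
Selectivity: 2ξ₁ / (1ξ₂) = 1.4 → ξ₁ = 0.7 ξ₂.
Substitute: (1·0.7 + 2) ξ₂ = 562.6 → ξ₂ = 208.4 mol/s, ξ₁ = 145.9 mol/s.
Outlet amounts (n = n₀ + Σ ν·ξ):
  M: 739.3 − 1(145.9) − 2(208.4) = 176.7
  R: 0 + 2(145.9) = 291.7
  V: 0 + 1(208.4) = 208.4
  U: 0 + 1(208.4) = 208.4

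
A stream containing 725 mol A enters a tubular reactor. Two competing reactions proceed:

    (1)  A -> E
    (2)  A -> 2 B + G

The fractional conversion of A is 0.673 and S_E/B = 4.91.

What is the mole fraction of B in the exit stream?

Conversion of A: A consumed = 0.673 × 725 = 487.9 mol = 1ξ₁ + 1ξ₂.
Selectivity: 1ξ₁ / (2ξ₂) = 4.91 → ξ₁ = 9.82 ξ₂.
Substitute: (1·9.82 + 1) ξ₂ = 487.9 → ξ₂ = 45.09 mol, ξ₁ = 442.8 mol.
Outlet amounts (n = n₀ + Σ ν·ξ):
  A: 725 − 1(442.8) − 1(45.09) = 237.1
  E: 0 + 1(442.8) = 442.8
  B: 0 + 2(45.09) = 90.19
  G: 0 + 1(45.09) = 45.09
Total out = 815.2 mol; y_B = 90.19 / 815.2 = 0.1106.

0.111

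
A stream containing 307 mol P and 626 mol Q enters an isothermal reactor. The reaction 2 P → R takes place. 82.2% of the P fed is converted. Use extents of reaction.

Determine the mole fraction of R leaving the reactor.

P reacted = 0.822 × 307 = 252.4 mol; ν_P = −2, so ξ = 252.4/2 = 126.2 mol.
Outlet amounts (n = n₀ + ν ξ):
  P: 307 − 2(126.2) = 54.65
  R: 0 + 1(126.2) = 126.2
  Q: 626 (inert)
Total out = 806.8 mol; y_R = 126.2 / 806.8 = 0.1564.

0.156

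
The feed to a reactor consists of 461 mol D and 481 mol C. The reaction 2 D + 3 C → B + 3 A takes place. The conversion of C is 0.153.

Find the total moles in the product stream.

C reacted = 0.153 × 481 = 73.59 mol; ν_C = −3, so ξ = 73.59/3 = 24.53 mol.
Outlet amounts (n = n₀ + ν ξ):
  D: 461 − 2(24.53) = 411.9
  C: 481 − 3(24.53) = 407.4
  B: 0 + 1(24.53) = 24.53
  A: 0 + 3(24.53) = 73.59
Total out = 411.9 + 407.4 + 24.53 + 73.59 = 917.5 mol.

917 mol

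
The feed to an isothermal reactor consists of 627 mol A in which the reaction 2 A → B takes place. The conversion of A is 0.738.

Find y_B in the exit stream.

0.585

A reacted = 0.738 × 627 = 462.7 mol; ν_A = −2, so ξ = 462.7/2 = 231.4 mol.
Outlet amounts (n = n₀ + ν ξ):
  A: 627 − 2(231.4) = 164.3
  B: 0 + 1(231.4) = 231.4
Total out = 395.6 mol; y_B = 231.4 / 395.6 = 0.5848.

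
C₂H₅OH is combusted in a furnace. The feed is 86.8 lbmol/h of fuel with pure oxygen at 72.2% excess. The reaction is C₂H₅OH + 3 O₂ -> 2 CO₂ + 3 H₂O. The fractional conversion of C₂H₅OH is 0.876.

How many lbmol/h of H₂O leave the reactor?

Stoichiometric O₂ = 3 × 86.8 = 260.4 lbmol/h; O₂ fed = 260.4 × 1.722 = 448.4 lbmol/h.
Fuel reacted = 0.876 × 86.8 → ξ = 76.04 lbmol/h.
Outlet (n = n₀ + ν ξ):
  C₂H₅OH: 86.8 − 1(76.04) = 10.76
  O₂: 448.4 − 3(76.04) = 220.3
  CO₂: 0 + 2(76.04) = 152.1
  H₂O: 0 + 3(76.04) = 228.1

228 lbmol/h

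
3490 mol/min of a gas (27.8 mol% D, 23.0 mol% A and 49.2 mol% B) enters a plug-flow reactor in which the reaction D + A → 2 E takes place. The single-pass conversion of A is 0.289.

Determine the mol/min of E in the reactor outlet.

A reacted = 0.289 × 802.7 = 232 mol/min; ν_A = −1, so ξ = 232/1 = 232 mol/min.
Outlet amounts (n = n₀ + ν ξ):
  D: 970.2 − 1(232) = 738.2
  A: 802.7 − 1(232) = 570.7
  E: 0 + 2(232) = 464
  B: 1717 (inert)

464 mol/min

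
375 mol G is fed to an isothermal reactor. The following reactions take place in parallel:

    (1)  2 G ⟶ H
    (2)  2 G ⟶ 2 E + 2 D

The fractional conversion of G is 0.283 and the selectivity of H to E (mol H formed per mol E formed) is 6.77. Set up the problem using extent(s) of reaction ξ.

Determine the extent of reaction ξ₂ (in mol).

Conversion of G: G consumed = 0.283 × 375 = 106.1 mol = 2ξ₁ + 2ξ₂.
Selectivity: 1ξ₁ / (2ξ₂) = 6.77 → ξ₁ = 13.54 ξ₂.
Substitute: (2·13.54 + 2) ξ₂ = 106.1 → ξ₂ = 3.649 mol, ξ₁ = 49.41 mol.
Outlet amounts (n = n₀ + Σ ν·ξ):
  G: 375 − 2(49.41) − 2(3.649) = 268.9
  H: 0 + 1(49.41) = 49.41
  E: 0 + 2(3.649) = 7.299
  D: 0 + 2(3.649) = 7.299

ξ₂ = 3.65 mol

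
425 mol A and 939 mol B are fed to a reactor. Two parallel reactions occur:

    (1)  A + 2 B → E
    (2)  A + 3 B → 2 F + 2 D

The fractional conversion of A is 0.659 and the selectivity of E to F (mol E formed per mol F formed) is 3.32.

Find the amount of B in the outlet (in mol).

342 mol

Conversion of A: A consumed = 0.659 × 425 = 280.1 mol = 1ξ₁ + 1ξ₂.
Selectivity: 1ξ₁ / (2ξ₂) = 3.32 → ξ₁ = 6.64 ξ₂.
Substitute: (1·6.64 + 1) ξ₂ = 280.1 → ξ₂ = 36.66 mol, ξ₁ = 243.4 mol.
Outlet amounts (n = n₀ + Σ ν·ξ):
  A: 425 − 1(243.4) − 1(36.66) = 144.9
  B: 939 − 2(243.4) − 3(36.66) = 342.2
  E: 0 + 1(243.4) = 243.4
  F: 0 + 2(36.66) = 73.32
  D: 0 + 2(36.66) = 73.32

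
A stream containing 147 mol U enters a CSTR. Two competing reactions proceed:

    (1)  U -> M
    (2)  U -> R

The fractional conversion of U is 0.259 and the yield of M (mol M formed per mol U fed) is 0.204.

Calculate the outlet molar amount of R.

Yield of M: 1ξ₁ / 147 = 0.204 → ξ₁ = 29.99 mol.
Conversion of U: 1ξ₁ + 1ξ₂ = 0.259 × 147 = 38.07 → ξ₂ = 8.085 mol.
Outlet amounts (n = n₀ + Σ ν·ξ):
  U: 147 − 1(29.99) − 1(8.085) = 108.9
  M: 0 + 1(29.99) = 29.99
  R: 0 + 1(8.085) = 8.085

8.09 mol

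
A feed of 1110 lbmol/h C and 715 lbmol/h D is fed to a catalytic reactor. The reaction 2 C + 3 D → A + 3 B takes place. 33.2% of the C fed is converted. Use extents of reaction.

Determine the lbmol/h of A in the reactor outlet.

184 lbmol/h

C reacted = 0.332 × 1110 = 368.5 lbmol/h; ν_C = −2, so ξ = 368.5/2 = 184.3 lbmol/h.
Outlet amounts (n = n₀ + ν ξ):
  C: 1110 − 2(184.3) = 741.5
  D: 715 − 3(184.3) = 162.2
  A: 0 + 1(184.3) = 184.3
  B: 0 + 3(184.3) = 552.8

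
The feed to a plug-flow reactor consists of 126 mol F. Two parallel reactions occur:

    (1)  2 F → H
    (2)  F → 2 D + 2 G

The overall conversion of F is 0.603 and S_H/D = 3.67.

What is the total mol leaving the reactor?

Conversion of F: F consumed = 0.603 × 126 = 75.98 mol = 2ξ₁ + 1ξ₂.
Selectivity: 1ξ₁ / (2ξ₂) = 3.67 → ξ₁ = 7.34 ξ₂.
Substitute: (2·7.34 + 1) ξ₂ = 75.98 → ξ₂ = 4.846 mol, ξ₁ = 35.57 mol.
Outlet amounts (n = n₀ + Σ ν·ξ):
  F: 126 − 2(35.57) − 1(4.846) = 50.02
  H: 0 + 1(35.57) = 35.57
  D: 0 + 2(4.846) = 9.691
  G: 0 + 2(4.846) = 9.691
Total out = 50.02 + 35.57 + 9.691 + 9.691 = 105 mol.

105 mol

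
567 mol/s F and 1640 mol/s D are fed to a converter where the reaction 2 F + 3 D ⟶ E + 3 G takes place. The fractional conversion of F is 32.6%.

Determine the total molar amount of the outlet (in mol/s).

F reacted = 0.326 × 567 = 184.8 mol/s; ν_F = −2, so ξ = 184.8/2 = 92.42 mol/s.
Outlet amounts (n = n₀ + ν ξ):
  F: 567 − 2(92.42) = 382.2
  D: 1640 − 3(92.42) = 1363
  E: 0 + 1(92.42) = 92.42
  G: 0 + 3(92.42) = 277.3
Total out = 382.2 + 1363 + 92.42 + 277.3 = 2115 mol/s.

2110 mol/s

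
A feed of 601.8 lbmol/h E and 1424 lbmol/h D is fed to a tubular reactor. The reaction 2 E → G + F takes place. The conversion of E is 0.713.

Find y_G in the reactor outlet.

E reacted = 0.713 × 601.8 = 429.1 lbmol/h; ν_E = −2, so ξ = 429.1/2 = 214.5 lbmol/h.
Outlet amounts (n = n₀ + ν ξ):
  E: 601.8 − 2(214.5) = 172.7
  G: 0 + 1(214.5) = 214.5
  F: 0 + 1(214.5) = 214.5
  D: 1424 (inert)
Total out = 2026 lbmol/h; y_G = 214.5 / 2026 = 0.1059.

0.106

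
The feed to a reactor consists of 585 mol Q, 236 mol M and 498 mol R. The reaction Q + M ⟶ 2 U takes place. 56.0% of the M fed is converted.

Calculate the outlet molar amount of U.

M reacted = 0.56 × 236 = 132.2 mol; ν_M = −1, so ξ = 132.2/1 = 132.2 mol.
Outlet amounts (n = n₀ + ν ξ):
  Q: 585 − 1(132.2) = 452.8
  M: 236 − 1(132.2) = 103.8
  U: 0 + 2(132.2) = 264.3
  R: 498 (inert)

264 mol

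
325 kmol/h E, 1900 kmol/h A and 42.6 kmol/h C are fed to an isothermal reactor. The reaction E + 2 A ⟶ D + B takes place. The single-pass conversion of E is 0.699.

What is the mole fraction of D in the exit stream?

E reacted = 0.699 × 325 = 227.2 kmol/h; ν_E = −1, so ξ = 227.2/1 = 227.2 kmol/h.
Outlet amounts (n = n₀ + ν ξ):
  E: 325 − 1(227.2) = 97.83
  A: 1900 − 2(227.2) = 1446
  D: 0 + 1(227.2) = 227.2
  B: 0 + 1(227.2) = 227.2
  C: 42.6 (inert)
Total out = 2040 kmol/h; y_D = 227.2 / 2040 = 0.1113.

0.111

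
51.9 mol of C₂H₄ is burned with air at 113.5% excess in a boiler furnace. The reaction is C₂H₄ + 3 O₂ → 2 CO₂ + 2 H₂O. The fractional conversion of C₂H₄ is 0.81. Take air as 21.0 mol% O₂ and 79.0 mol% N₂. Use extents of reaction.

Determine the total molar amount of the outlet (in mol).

Stoichiometric O₂ = 3 × 51.9 = 155.7 mol; O₂ fed = 155.7 × 2.135 = 332.4 mol.
N₂ fed = 332.4 × 79/21 = 1251 mol.
Fuel reacted = 0.81 × 51.9 → ξ = 42.04 mol.
Outlet (n = n₀ + ν ξ):
  C₂H₄: 51.9 − 1(42.04) = 9.861
  O₂: 332.4 − 3(42.04) = 206.3
  N₂: 1251 (inert)
  CO₂: 0 + 2(42.04) = 84.08
  H₂O: 0 + 2(42.04) = 84.08
Total out = 9.861 + 206.3 + 1251 + 84.08 + 84.08 = 1635 mol.

1630 mol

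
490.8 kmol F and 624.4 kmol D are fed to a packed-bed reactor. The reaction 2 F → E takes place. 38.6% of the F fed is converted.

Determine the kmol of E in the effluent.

94.7 kmol

F reacted = 0.386 × 490.8 = 189.4 kmol; ν_F = −2, so ξ = 189.4/2 = 94.72 kmol.
Outlet amounts (n = n₀ + ν ξ):
  F: 490.8 − 2(94.72) = 301.4
  E: 0 + 1(94.72) = 94.72
  D: 624.4 (inert)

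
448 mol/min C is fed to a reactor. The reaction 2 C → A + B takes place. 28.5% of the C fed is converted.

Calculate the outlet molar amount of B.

63.8 mol/min

C reacted = 0.285 × 448 = 127.7 mol/min; ν_C = −2, so ξ = 127.7/2 = 63.84 mol/min.
Outlet amounts (n = n₀ + ν ξ):
  C: 448 − 2(63.84) = 320.3
  A: 0 + 1(63.84) = 63.84
  B: 0 + 1(63.84) = 63.84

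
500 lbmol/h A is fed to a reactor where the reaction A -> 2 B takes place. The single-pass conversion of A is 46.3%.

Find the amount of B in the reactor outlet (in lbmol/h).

A reacted = 0.463 × 500 = 231.5 lbmol/h; ν_A = −1, so ξ = 231.5/1 = 231.5 lbmol/h.
Outlet amounts (n = n₀ + ν ξ):
  A: 500 − 1(231.5) = 268.5
  B: 0 + 2(231.5) = 463

463 lbmol/h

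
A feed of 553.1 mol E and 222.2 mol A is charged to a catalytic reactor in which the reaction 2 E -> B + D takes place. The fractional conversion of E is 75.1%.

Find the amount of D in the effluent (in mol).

208 mol

E reacted = 0.751 × 553.1 = 415.4 mol; ν_E = −2, so ξ = 415.4/2 = 207.7 mol.
Outlet amounts (n = n₀ + ν ξ):
  E: 553.1 − 2(207.7) = 137.7
  B: 0 + 1(207.7) = 207.7
  D: 0 + 1(207.7) = 207.7
  A: 222.2 (inert)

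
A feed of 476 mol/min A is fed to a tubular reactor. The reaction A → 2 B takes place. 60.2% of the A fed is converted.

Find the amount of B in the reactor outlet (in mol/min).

573 mol/min

A reacted = 0.602 × 476 = 286.6 mol/min; ν_A = −1, so ξ = 286.6/1 = 286.6 mol/min.
Outlet amounts (n = n₀ + ν ξ):
  A: 476 − 1(286.6) = 189.4
  B: 0 + 2(286.6) = 573.1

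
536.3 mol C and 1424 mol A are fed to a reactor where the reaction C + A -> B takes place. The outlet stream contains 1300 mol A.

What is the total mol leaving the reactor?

For A: n = n₀ − 1ξ → 1300 = 1424 − 1ξ, giving ξ = 124 mol.
Outlet amounts (n = n₀ + ν ξ):
  C: 536.3 − 1(124) = 412.3
  A: 1424 − 1(124) = 1300
  B: 0 + 1(124) = 124
Total out = 412.3 + 1300 + 124 = 1836 mol.

1840 mol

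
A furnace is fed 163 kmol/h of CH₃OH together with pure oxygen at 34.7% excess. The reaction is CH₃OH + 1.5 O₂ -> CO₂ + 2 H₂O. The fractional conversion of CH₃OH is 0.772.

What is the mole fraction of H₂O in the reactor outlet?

0.453

Stoichiometric O₂ = 1.5 × 163 = 244.5 kmol/h; O₂ fed = 244.5 × 1.347 = 329.3 kmol/h.
Fuel reacted = 0.772 × 163 → ξ = 125.8 kmol/h.
Outlet (n = n₀ + ν ξ):
  CH₃OH: 163 − 1(125.8) = 37.16
  O₂: 329.3 − 1.5(125.8) = 140.6
  CO₂: 0 + 1(125.8) = 125.8
  H₂O: 0 + 2(125.8) = 251.7
Total out = 555.3 kmol/h; y_H₂O = 251.7 / 555.3 = 0.4533.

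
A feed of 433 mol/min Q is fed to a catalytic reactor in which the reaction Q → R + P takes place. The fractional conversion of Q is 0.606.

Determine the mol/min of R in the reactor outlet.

Q reacted = 0.606 × 433 = 262.4 mol/min; ν_Q = −1, so ξ = 262.4/1 = 262.4 mol/min.
Outlet amounts (n = n₀ + ν ξ):
  Q: 433 − 1(262.4) = 170.6
  R: 0 + 1(262.4) = 262.4
  P: 0 + 1(262.4) = 262.4

262 mol/min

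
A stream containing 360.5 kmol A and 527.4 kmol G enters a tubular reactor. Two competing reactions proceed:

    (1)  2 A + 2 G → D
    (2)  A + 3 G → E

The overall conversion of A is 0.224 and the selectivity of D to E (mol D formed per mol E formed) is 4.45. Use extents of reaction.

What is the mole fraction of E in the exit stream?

Conversion of A: A consumed = 0.224 × 360.5 = 80.75 kmol = 2ξ₁ + 1ξ₂.
Selectivity: 1ξ₁ / (1ξ₂) = 4.45 → ξ₁ = 4.45 ξ₂.
Substitute: (2·4.45 + 1) ξ₂ = 80.75 → ξ₂ = 8.157 kmol, ξ₁ = 36.3 kmol.
Outlet amounts (n = n₀ + Σ ν·ξ):
  A: 360.5 − 2(36.3) − 1(8.157) = 279.7
  G: 527.4 − 2(36.3) − 3(8.157) = 430.3
  D: 0 + 1(36.3) = 36.3
  E: 0 + 1(8.157) = 8.157
Total out = 754.5 kmol; y_E = 8.157 / 754.5 = 0.01081.

0.0108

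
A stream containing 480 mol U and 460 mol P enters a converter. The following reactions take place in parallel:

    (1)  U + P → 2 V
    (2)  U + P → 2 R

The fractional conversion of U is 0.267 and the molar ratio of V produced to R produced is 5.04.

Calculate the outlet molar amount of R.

42.4 mol

Conversion of U: U consumed = 0.267 × 480 = 128.2 mol = 1ξ₁ + 1ξ₂.
Selectivity: 2ξ₁ / (2ξ₂) = 5.04 → ξ₁ = 5.04 ξ₂.
Substitute: (1·5.04 + 1) ξ₂ = 128.2 → ξ₂ = 21.22 mol, ξ₁ = 106.9 mol.
Outlet amounts (n = n₀ + Σ ν·ξ):
  U: 480 − 1(106.9) − 1(21.22) = 351.8
  P: 460 − 1(106.9) − 1(21.22) = 331.8
  V: 0 + 2(106.9) = 213.9
  R: 0 + 2(21.22) = 42.44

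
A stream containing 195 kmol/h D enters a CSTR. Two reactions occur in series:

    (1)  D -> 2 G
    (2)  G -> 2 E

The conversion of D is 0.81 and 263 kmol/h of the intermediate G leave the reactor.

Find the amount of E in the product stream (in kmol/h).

Conversion of D: D consumed = 1ξ₁ = 0.81 × 195 → ξ₁ = 158 kmol/h.
G balance: n_G = 0 + 2ξ₁ − 1ξ₂ = 263 → ξ₂ = (2·158 − 263)/1 = 52.9 kmol/h.
Outlet amounts (n = n₀ + Σ ν·ξ):
  D: 195 − 1(158) = 37.05
  G: 0 + 2(158) − 1(52.9) = 263
  E: 0 + 2(52.9) = 105.8

106 kmol/h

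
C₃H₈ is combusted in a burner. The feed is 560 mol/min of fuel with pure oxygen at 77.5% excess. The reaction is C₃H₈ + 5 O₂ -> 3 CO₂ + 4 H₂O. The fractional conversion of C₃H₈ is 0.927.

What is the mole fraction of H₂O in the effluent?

Stoichiometric O₂ = 5 × 560 = 2800 mol/min; O₂ fed = 2800 × 1.775 = 4970 mol/min.
Fuel reacted = 0.927 × 560 → ξ = 519.1 mol/min.
Outlet (n = n₀ + ν ξ):
  C₃H₈: 560 − 1(519.1) = 40.88
  O₂: 4970 − 5(519.1) = 2374
  CO₂: 0 + 3(519.1) = 1557
  H₂O: 0 + 4(519.1) = 2076
Total out = 6049 mol/min; y_H₂O = 2076 / 6049 = 0.3433.

0.343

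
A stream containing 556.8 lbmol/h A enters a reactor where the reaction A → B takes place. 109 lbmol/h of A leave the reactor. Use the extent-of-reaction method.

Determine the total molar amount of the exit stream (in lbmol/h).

For A: n = n₀ − 1ξ → 109 = 556.8 − 1ξ, giving ξ = 447.8 lbmol/h.
Outlet amounts (n = n₀ + ν ξ):
  A: 556.8 − 1(447.8) = 109
  B: 0 + 1(447.8) = 447.8
Total out = 109 + 447.8 = 556.8 lbmol/h.

557 lbmol/h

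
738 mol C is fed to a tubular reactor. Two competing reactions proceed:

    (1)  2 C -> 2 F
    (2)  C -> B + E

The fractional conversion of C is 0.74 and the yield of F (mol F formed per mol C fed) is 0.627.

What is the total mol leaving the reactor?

Yield of F: 2ξ₁ / 738 = 0.627 → ξ₁ = 231.4 mol.
Conversion of C: 2ξ₁ + 1ξ₂ = 0.74 × 738 = 546.1 → ξ₂ = 83.39 mol.
Outlet amounts (n = n₀ + Σ ν·ξ):
  C: 738 − 2(231.4) − 1(83.39) = 191.9
  F: 0 + 2(231.4) = 462.7
  B: 0 + 1(83.39) = 83.39
  E: 0 + 1(83.39) = 83.39
Total out = 191.9 + 462.7 + 83.39 + 83.39 = 821.4 mol.

821 mol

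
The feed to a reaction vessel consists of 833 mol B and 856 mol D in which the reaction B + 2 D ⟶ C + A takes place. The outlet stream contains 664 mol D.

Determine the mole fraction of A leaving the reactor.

For D: n = n₀ − 2ξ → 664 = 856 − 2ξ, giving ξ = 96 mol.
Outlet amounts (n = n₀ + ν ξ):
  B: 833 − 1(96) = 737
  D: 856 − 2(96) = 664
  C: 0 + 1(96) = 96
  A: 0 + 1(96) = 96
Total out = 1593 mol; y_A = 96 / 1593 = 0.06026.

0.0603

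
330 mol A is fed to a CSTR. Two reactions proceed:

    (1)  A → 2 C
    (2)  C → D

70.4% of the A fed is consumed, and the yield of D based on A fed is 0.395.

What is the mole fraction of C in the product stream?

Conversion of A: A consumed = 1ξ₁ = 0.704 × 330 → ξ₁ = 232.3 mol.
Yield of D: 1ξ₂ / 330 = 0.395 → ξ₂ = 130.3 mol.
Outlet amounts (n = n₀ + Σ ν·ξ):
  A: 330 − 1(232.3) = 97.68
  C: 0 + 2(232.3) − 1(130.3) = 334.3
  D: 0 + 1(130.3) = 130.3
Total out = 562.3 mol; y_C = 334.3 / 562.3 = 0.5945.

0.594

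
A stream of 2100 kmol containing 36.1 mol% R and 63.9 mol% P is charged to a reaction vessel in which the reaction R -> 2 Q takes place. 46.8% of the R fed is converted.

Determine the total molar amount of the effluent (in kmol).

2450 kmol

R reacted = 0.468 × 758.1 = 354.8 kmol; ν_R = −1, so ξ = 354.8/1 = 354.8 kmol.
Outlet amounts (n = n₀ + ν ξ):
  R: 758.1 − 1(354.8) = 403.3
  Q: 0 + 2(354.8) = 709.6
  P: 1342 (inert)
Total out = 403.3 + 709.6 + 1342 = 2455 kmol.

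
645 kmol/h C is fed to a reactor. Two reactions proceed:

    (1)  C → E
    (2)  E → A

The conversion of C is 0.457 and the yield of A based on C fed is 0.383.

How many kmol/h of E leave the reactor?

Conversion of C: C consumed = 1ξ₁ = 0.457 × 645 → ξ₁ = 294.8 kmol/h.
Yield of A: 1ξ₂ / 645 = 0.383 → ξ₂ = 247 kmol/h.
Outlet amounts (n = n₀ + Σ ν·ξ):
  C: 645 − 1(294.8) = 350.2
  E: 0 + 1(294.8) − 1(247) = 47.73
  A: 0 + 1(247) = 247

47.7 kmol/h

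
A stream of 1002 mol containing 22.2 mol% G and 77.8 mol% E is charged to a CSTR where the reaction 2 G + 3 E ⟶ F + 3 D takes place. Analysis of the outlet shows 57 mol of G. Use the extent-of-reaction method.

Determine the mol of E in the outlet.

For G: n = n₀ − 2ξ → 57 = 222.4 − 2ξ, giving ξ = 82.72 mol.
Outlet amounts (n = n₀ + ν ξ):
  G: 222.4 − 2(82.72) = 57
  E: 779.6 − 3(82.72) = 531.4
  F: 0 + 1(82.72) = 82.72
  D: 0 + 3(82.72) = 248.2

531 mol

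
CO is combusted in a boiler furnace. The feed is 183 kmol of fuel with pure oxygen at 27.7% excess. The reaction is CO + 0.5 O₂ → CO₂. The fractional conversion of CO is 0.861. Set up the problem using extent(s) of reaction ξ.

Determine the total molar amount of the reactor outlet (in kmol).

Stoichiometric O₂ = 0.5 × 183 = 91.5 kmol; O₂ fed = 91.5 × 1.277 = 116.8 kmol.
Fuel reacted = 0.861 × 183 → ξ = 157.6 kmol.
Outlet (n = n₀ + ν ξ):
  CO: 183 − 1(157.6) = 25.44
  O₂: 116.8 − 0.5(157.6) = 38.06
  CO₂: 0 + 1(157.6) = 157.6
Total out = 25.44 + 38.06 + 157.6 = 221.1 kmol.

221 kmol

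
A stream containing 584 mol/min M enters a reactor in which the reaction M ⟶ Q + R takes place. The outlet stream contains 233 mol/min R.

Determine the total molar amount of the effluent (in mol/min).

For R: n = n₀ + 1ξ → 233 = 0 + 1ξ, giving ξ = 233 mol/min.
Outlet amounts (n = n₀ + ν ξ):
  M: 584 − 1(233) = 351
  Q: 0 + 1(233) = 233
  R: 0 + 1(233) = 233
Total out = 351 + 233 + 233 = 817 mol/min.

817 mol/min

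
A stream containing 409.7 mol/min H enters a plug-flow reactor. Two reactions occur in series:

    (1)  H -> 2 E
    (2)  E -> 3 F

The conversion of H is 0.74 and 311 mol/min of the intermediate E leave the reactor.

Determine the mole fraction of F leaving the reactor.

Conversion of H: H consumed = 1ξ₁ = 0.74 × 409.7 → ξ₁ = 303.2 mol/min.
E balance: n_E = 0 + 2ξ₁ − 1ξ₂ = 311 → ξ₂ = (2·303.2 − 311)/1 = 295.4 mol/min.
Outlet amounts (n = n₀ + Σ ν·ξ):
  H: 409.7 − 1(303.2) = 106.5
  E: 0 + 2(303.2) − 1(295.4) = 311
  F: 0 + 3(295.4) = 886.1
Total out = 1304 mol/min; y_F = 886.1 / 1304 = 0.6797.

0.68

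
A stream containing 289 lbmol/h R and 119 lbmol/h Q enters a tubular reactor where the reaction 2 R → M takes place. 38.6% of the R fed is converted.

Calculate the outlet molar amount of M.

R reacted = 0.386 × 289 = 111.6 lbmol/h; ν_R = −2, so ξ = 111.6/2 = 55.78 lbmol/h.
Outlet amounts (n = n₀ + ν ξ):
  R: 289 − 2(55.78) = 177.4
  M: 0 + 1(55.78) = 55.78
  Q: 119 (inert)

55.8 lbmol/h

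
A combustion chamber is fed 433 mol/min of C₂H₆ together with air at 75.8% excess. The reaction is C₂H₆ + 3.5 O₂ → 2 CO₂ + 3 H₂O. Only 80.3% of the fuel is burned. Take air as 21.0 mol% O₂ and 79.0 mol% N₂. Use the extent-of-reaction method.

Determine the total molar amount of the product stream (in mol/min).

Stoichiometric O₂ = 3.5 × 433 = 1516 mol/min; O₂ fed = 1516 × 1.758 = 2664 mol/min.
N₂ fed = 2664 × 79/21 = 10020 mol/min.
Fuel reacted = 0.803 × 433 → ξ = 347.7 mol/min.
Outlet (n = n₀ + ν ξ):
  C₂H₆: 433 − 1(347.7) = 85.3
  O₂: 2664 − 3.5(347.7) = 1447
  N₂: 10020 (inert)
  CO₂: 0 + 2(347.7) = 695.4
  H₂O: 0 + 3(347.7) = 1043
Total out = 85.3 + 1447 + 10020 + 695.4 + 1043 = 13290 mol/min.

13300 mol/min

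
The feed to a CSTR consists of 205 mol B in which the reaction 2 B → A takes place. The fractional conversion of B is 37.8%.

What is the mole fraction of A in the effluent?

B reacted = 0.378 × 205 = 77.49 mol; ν_B = −2, so ξ = 77.49/2 = 38.74 mol.
Outlet amounts (n = n₀ + ν ξ):
  B: 205 − 2(38.74) = 127.5
  A: 0 + 1(38.74) = 38.74
Total out = 166.3 mol; y_A = 38.74 / 166.3 = 0.233.

0.233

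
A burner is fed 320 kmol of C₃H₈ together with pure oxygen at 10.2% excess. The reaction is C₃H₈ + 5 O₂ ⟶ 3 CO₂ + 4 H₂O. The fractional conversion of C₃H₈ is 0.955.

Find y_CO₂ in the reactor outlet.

Stoichiometric O₂ = 5 × 320 = 1600 kmol; O₂ fed = 1600 × 1.102 = 1763 kmol.
Fuel reacted = 0.955 × 320 → ξ = 305.6 kmol.
Outlet (n = n₀ + ν ξ):
  C₃H₈: 320 − 1(305.6) = 14.4
  O₂: 1763 − 5(305.6) = 235.2
  CO₂: 0 + 3(305.6) = 916.8
  H₂O: 0 + 4(305.6) = 1222
Total out = 2389 kmol; y_CO₂ = 916.8 / 2389 = 0.3838.

0.384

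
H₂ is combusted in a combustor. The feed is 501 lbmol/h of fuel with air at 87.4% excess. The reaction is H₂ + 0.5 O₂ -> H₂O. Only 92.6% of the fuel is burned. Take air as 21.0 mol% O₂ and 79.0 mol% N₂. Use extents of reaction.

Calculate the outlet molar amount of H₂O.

Stoichiometric O₂ = 0.5 × 501 = 250.5 lbmol/h; O₂ fed = 250.5 × 1.874 = 469.4 lbmol/h.
N₂ fed = 469.4 × 79/21 = 1766 lbmol/h.
Fuel reacted = 0.926 × 501 → ξ = 463.9 lbmol/h.
Outlet (n = n₀ + ν ξ):
  H₂: 501 − 1(463.9) = 37.07
  O₂: 469.4 − 0.5(463.9) = 237.5
  N₂: 1766 (inert)
  H₂O: 0 + 1(463.9) = 463.9

464 lbmol/h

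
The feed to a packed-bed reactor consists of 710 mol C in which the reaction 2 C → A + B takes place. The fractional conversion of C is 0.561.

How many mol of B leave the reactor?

199 mol

C reacted = 0.561 × 710 = 398.3 mol; ν_C = −2, so ξ = 398.3/2 = 199.2 mol.
Outlet amounts (n = n₀ + ν ξ):
  C: 710 − 2(199.2) = 311.7
  A: 0 + 1(199.2) = 199.2
  B: 0 + 1(199.2) = 199.2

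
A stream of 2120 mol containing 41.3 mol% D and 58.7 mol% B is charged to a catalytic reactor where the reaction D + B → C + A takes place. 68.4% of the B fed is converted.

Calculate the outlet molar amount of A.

851 mol

B reacted = 0.684 × 1244 = 851.2 mol; ν_B = −1, so ξ = 851.2/1 = 851.2 mol.
Outlet amounts (n = n₀ + ν ξ):
  D: 875.6 − 1(851.2) = 24.36
  B: 1244 − 1(851.2) = 393.2
  C: 0 + 1(851.2) = 851.2
  A: 0 + 1(851.2) = 851.2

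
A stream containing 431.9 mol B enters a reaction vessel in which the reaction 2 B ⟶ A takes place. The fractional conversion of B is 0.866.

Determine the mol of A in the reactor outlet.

B reacted = 0.866 × 431.9 = 374 mol; ν_B = −2, so ξ = 374/2 = 187 mol.
Outlet amounts (n = n₀ + ν ξ):
  B: 431.9 − 2(187) = 57.87
  A: 0 + 1(187) = 187

187 mol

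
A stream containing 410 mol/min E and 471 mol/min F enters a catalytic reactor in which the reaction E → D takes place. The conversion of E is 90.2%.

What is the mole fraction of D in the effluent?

0.42

E reacted = 0.902 × 410 = 369.8 mol/min; ν_E = −1, so ξ = 369.8/1 = 369.8 mol/min.
Outlet amounts (n = n₀ + ν ξ):
  E: 410 − 1(369.8) = 40.18
  D: 0 + 1(369.8) = 369.8
  F: 471 (inert)
Total out = 881 mol/min; y_D = 369.8 / 881 = 0.4198.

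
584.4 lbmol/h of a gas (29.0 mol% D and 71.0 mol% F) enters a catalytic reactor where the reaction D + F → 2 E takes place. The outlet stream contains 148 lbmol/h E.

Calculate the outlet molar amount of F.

For E: n = n₀ + 2ξ → 148 = 0 + 2ξ, giving ξ = 74 lbmol/h.
Outlet amounts (n = n₀ + ν ξ):
  D: 169.5 − 1(74) = 95.48
  F: 414.9 − 1(74) = 340.9
  E: 0 + 2(74) = 148

341 lbmol/h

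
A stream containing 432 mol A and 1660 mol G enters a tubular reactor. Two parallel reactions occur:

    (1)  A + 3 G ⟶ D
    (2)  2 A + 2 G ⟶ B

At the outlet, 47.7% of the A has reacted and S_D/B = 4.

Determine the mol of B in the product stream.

Conversion of A: A consumed = 0.477 × 432 = 206.1 mol = 1ξ₁ + 2ξ₂.
Selectivity: 1ξ₁ / (1ξ₂) = 4 → ξ₁ = 4 ξ₂.
Substitute: (1·4 + 2) ξ₂ = 206.1 → ξ₂ = 34.34 mol, ξ₁ = 137.4 mol.
Outlet amounts (n = n₀ + Σ ν·ξ):
  A: 432 − 1(137.4) − 2(34.34) = 225.9
  G: 1660 − 3(137.4) − 2(34.34) = 1179
  D: 0 + 1(137.4) = 137.4
  B: 0 + 1(34.34) = 34.34

34.3 mol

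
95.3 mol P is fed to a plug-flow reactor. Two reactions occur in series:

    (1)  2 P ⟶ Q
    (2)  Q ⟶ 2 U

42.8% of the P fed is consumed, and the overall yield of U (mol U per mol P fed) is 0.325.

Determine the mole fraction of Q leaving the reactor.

Conversion of P: P consumed = 2ξ₁ = 0.428 × 95.3 → ξ₁ = 20.39 mol.
Yield of U: 2ξ₂ / 95.3 = 0.325 → ξ₂ = 15.49 mol.
Outlet amounts (n = n₀ + Σ ν·ξ):
  P: 95.3 − 2(20.39) = 54.51
  Q: 0 + 1(20.39) − 1(15.49) = 4.908
  U: 0 + 2(15.49) = 30.97
Total out = 90.39 mol; y_Q = 4.908 / 90.39 = 0.0543.

0.0543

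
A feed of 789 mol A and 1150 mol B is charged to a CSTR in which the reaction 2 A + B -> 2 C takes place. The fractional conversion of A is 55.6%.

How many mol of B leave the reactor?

931 mol

A reacted = 0.556 × 789 = 438.7 mol; ν_A = −2, so ξ = 438.7/2 = 219.3 mol.
Outlet amounts (n = n₀ + ν ξ):
  A: 789 − 2(219.3) = 350.3
  B: 1150 − 1(219.3) = 930.7
  C: 0 + 2(219.3) = 438.7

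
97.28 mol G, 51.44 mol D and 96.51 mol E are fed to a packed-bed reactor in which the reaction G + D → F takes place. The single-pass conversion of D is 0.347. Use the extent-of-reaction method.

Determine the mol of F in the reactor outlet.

17.8 mol

D reacted = 0.347 × 51.44 = 17.85 mol; ν_D = −1, so ξ = 17.85/1 = 17.85 mol.
Outlet amounts (n = n₀ + ν ξ):
  G: 97.28 − 1(17.85) = 79.43
  D: 51.44 − 1(17.85) = 33.59
  F: 0 + 1(17.85) = 17.85
  E: 96.51 (inert)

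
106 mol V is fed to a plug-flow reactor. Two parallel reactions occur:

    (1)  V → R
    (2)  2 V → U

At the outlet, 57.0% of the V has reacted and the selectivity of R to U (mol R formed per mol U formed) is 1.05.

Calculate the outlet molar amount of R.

20.8 mol

Conversion of V: V consumed = 0.57 × 106 = 60.42 mol = 1ξ₁ + 2ξ₂.
Selectivity: 1ξ₁ / (1ξ₂) = 1.05 → ξ₁ = 1.05 ξ₂.
Substitute: (1·1.05 + 2) ξ₂ = 60.42 → ξ₂ = 19.81 mol, ξ₁ = 20.8 mol.
Outlet amounts (n = n₀ + Σ ν·ξ):
  V: 106 − 1(20.8) − 2(19.81) = 45.58
  R: 0 + 1(20.8) = 20.8
  U: 0 + 1(19.81) = 19.81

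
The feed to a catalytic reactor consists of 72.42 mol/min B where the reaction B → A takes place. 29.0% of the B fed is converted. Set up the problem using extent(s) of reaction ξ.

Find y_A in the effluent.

0.29

B reacted = 0.29 × 72.42 = 21 mol/min; ν_B = −1, so ξ = 21/1 = 21 mol/min.
Outlet amounts (n = n₀ + ν ξ):
  B: 72.42 − 1(21) = 51.42
  A: 0 + 1(21) = 21
Total out = 72.42 mol/min; y_A = 21 / 72.42 = 0.29.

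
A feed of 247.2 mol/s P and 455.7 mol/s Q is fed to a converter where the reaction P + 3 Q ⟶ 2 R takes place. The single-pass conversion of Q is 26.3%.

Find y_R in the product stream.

Q reacted = 0.263 × 455.7 = 119.8 mol/s; ν_Q = −3, so ξ = 119.8/3 = 39.95 mol/s.
Outlet amounts (n = n₀ + ν ξ):
  P: 247.2 − 1(39.95) = 207.3
  Q: 455.7 − 3(39.95) = 335.9
  R: 0 + 2(39.95) = 79.9
Total out = 623 mol/s; y_R = 79.9 / 623 = 0.1282.

0.128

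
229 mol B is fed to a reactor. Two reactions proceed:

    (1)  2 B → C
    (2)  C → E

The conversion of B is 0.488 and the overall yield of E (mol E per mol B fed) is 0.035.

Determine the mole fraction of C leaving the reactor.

Conversion of B: B consumed = 2ξ₁ = 0.488 × 229 → ξ₁ = 55.88 mol.
Yield of E: 1ξ₂ / 229 = 0.035 → ξ₂ = 8.015 mol.
Outlet amounts (n = n₀ + Σ ν·ξ):
  B: 229 − 2(55.88) = 117.2
  C: 0 + 1(55.88) − 1(8.015) = 47.86
  E: 0 + 1(8.015) = 8.015
Total out = 173.1 mol; y_C = 47.86 / 173.1 = 0.2765.

0.276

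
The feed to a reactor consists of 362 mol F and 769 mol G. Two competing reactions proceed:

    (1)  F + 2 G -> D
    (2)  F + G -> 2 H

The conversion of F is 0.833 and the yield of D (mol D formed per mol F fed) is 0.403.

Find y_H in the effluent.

0.371

Yield of D: 1ξ₁ / 362 = 0.403 → ξ₁ = 145.9 mol.
Conversion of F: 1ξ₁ + 1ξ₂ = 0.833 × 362 = 301.5 → ξ₂ = 155.7 mol.
Outlet amounts (n = n₀ + Σ ν·ξ):
  F: 362 − 1(145.9) − 1(155.7) = 60.45
  G: 769 − 2(145.9) − 1(155.7) = 321.6
  D: 0 + 1(145.9) = 145.9
  H: 0 + 2(155.7) = 311.3
Total out = 839.2 mol; y_H = 311.3 / 839.2 = 0.371.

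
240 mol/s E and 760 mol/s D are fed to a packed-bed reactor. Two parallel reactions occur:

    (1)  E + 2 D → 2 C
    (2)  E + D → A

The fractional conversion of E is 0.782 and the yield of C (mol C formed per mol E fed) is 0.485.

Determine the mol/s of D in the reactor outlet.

514 mol/s

Yield of C: 2ξ₁ / 240 = 0.485 → ξ₁ = 58.2 mol/s.
Conversion of E: 1ξ₁ + 1ξ₂ = 0.782 × 240 = 187.7 → ξ₂ = 129.5 mol/s.
Outlet amounts (n = n₀ + Σ ν·ξ):
  E: 240 − 1(58.2) − 1(129.5) = 52.32
  D: 760 − 2(58.2) − 1(129.5) = 514.1
  C: 0 + 2(58.2) = 116.4
  A: 0 + 1(129.5) = 129.5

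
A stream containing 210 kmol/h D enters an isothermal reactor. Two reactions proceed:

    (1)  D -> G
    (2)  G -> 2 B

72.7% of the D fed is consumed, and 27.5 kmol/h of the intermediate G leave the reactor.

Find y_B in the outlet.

Conversion of D: D consumed = 1ξ₁ = 0.727 × 210 → ξ₁ = 152.7 kmol/h.
G balance: n_G = 0 + 1ξ₁ − 1ξ₂ = 27.5 → ξ₂ = (1·152.7 − 27.5)/1 = 125.2 kmol/h.
Outlet amounts (n = n₀ + Σ ν·ξ):
  D: 210 − 1(152.7) = 57.33
  G: 0 + 1(152.7) − 1(125.2) = 27.5
  B: 0 + 2(125.2) = 250.3
Total out = 335.2 kmol/h; y_B = 250.3 / 335.2 = 0.7469.

0.747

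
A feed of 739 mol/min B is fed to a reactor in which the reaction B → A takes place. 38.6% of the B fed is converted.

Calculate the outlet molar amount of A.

B reacted = 0.386 × 739 = 285.3 mol/min; ν_B = −1, so ξ = 285.3/1 = 285.3 mol/min.
Outlet amounts (n = n₀ + ν ξ):
  B: 739 − 1(285.3) = 453.7
  A: 0 + 1(285.3) = 285.3

285 mol/min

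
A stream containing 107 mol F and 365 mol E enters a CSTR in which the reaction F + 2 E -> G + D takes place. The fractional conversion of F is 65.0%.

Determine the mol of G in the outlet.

F reacted = 0.65 × 107 = 69.55 mol; ν_F = −1, so ξ = 69.55/1 = 69.55 mol.
Outlet amounts (n = n₀ + ν ξ):
  F: 107 − 1(69.55) = 37.45
  E: 365 − 2(69.55) = 225.9
  G: 0 + 1(69.55) = 69.55
  D: 0 + 1(69.55) = 69.55

69.5 mol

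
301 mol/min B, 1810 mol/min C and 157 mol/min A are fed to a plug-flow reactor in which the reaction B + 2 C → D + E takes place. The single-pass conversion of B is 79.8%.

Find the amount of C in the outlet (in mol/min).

1330 mol/min

B reacted = 0.798 × 301 = 240.2 mol/min; ν_B = −1, so ξ = 240.2/1 = 240.2 mol/min.
Outlet amounts (n = n₀ + ν ξ):
  B: 301 − 1(240.2) = 60.8
  C: 1810 − 2(240.2) = 1330
  D: 0 + 1(240.2) = 240.2
  E: 0 + 1(240.2) = 240.2
  A: 157 (inert)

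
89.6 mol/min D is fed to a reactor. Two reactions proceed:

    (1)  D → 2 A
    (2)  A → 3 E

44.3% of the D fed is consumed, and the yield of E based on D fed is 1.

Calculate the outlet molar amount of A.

49.5 mol/min

Conversion of D: D consumed = 1ξ₁ = 0.443 × 89.6 → ξ₁ = 39.69 mol/min.
Yield of E: 3ξ₂ / 89.6 = 1 → ξ₂ = 29.87 mol/min.
Outlet amounts (n = n₀ + Σ ν·ξ):
  D: 89.6 − 1(39.69) = 49.91
  A: 0 + 2(39.69) − 1(29.87) = 49.52
  E: 0 + 3(29.87) = 89.6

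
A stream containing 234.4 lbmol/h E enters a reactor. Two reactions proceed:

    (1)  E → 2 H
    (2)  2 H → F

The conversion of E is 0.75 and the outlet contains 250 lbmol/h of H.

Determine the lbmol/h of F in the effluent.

50.8 lbmol/h

Conversion of E: E consumed = 1ξ₁ = 0.75 × 234.4 → ξ₁ = 175.8 lbmol/h.
H balance: n_H = 0 + 2ξ₁ − 2ξ₂ = 250 → ξ₂ = (2·175.8 − 250)/2 = 50.8 lbmol/h.
Outlet amounts (n = n₀ + Σ ν·ξ):
  E: 234.4 − 1(175.8) = 58.6
  H: 0 + 2(175.8) − 2(50.8) = 250
  F: 0 + 1(50.8) = 50.8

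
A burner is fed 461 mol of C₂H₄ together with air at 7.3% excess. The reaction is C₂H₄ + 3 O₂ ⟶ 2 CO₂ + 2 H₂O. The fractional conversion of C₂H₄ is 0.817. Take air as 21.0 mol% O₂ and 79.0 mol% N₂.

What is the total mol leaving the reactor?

7530 mol

Stoichiometric O₂ = 3 × 461 = 1383 mol; O₂ fed = 1383 × 1.073 = 1484 mol.
N₂ fed = 1484 × 79/21 = 5583 mol.
Fuel reacted = 0.817 × 461 → ξ = 376.6 mol.
Outlet (n = n₀ + ν ξ):
  C₂H₄: 461 − 1(376.6) = 84.36
  O₂: 1484 − 3(376.6) = 354
  N₂: 5583 (inert)
  CO₂: 0 + 2(376.6) = 753.3
  H₂O: 0 + 2(376.6) = 753.3
Total out = 84.36 + 354 + 5583 + 753.3 + 753.3 = 7527 mol.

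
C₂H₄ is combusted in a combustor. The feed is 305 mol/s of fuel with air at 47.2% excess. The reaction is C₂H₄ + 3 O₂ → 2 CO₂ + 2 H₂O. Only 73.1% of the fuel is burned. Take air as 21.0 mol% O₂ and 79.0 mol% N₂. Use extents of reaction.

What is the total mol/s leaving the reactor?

6720 mol/s

Stoichiometric O₂ = 3 × 305 = 915 mol/s; O₂ fed = 915 × 1.472 = 1347 mol/s.
N₂ fed = 1347 × 79/21 = 5067 mol/s.
Fuel reacted = 0.731 × 305 → ξ = 223 mol/s.
Outlet (n = n₀ + ν ξ):
  C₂H₄: 305 − 1(223) = 82.05
  O₂: 1347 − 3(223) = 678
  N₂: 5067 (inert)
  CO₂: 0 + 2(223) = 445.9
  H₂O: 0 + 2(223) = 445.9
Total out = 82.05 + 678 + 5067 + 445.9 + 445.9 = 6719 mol/s.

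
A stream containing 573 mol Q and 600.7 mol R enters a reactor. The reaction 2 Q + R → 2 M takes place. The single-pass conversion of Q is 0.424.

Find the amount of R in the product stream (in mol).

479 mol

Q reacted = 0.424 × 573 = 243 mol; ν_Q = −2, so ξ = 243/2 = 121.5 mol.
Outlet amounts (n = n₀ + ν ξ):
  Q: 573 − 2(121.5) = 330
  R: 600.7 − 1(121.5) = 479.2
  M: 0 + 2(121.5) = 243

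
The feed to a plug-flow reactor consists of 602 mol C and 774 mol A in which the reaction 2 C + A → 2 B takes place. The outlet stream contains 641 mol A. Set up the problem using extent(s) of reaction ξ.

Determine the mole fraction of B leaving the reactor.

For A: n = n₀ − 1ξ → 641 = 774 − 1ξ, giving ξ = 133 mol.
Outlet amounts (n = n₀ + ν ξ):
  C: 602 − 2(133) = 336
  A: 774 − 1(133) = 641
  B: 0 + 2(133) = 266
Total out = 1243 mol; y_B = 266 / 1243 = 0.214.

0.214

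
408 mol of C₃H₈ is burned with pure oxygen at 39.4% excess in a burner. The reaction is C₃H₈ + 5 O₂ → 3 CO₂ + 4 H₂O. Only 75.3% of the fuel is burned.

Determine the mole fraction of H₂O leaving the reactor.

Stoichiometric O₂ = 5 × 408 = 2040 mol; O₂ fed = 2040 × 1.394 = 2844 mol.
Fuel reacted = 0.753 × 408 → ξ = 307.2 mol.
Outlet (n = n₀ + ν ξ):
  C₃H₈: 408 − 1(307.2) = 100.8
  O₂: 2844 − 5(307.2) = 1308
  CO₂: 0 + 3(307.2) = 921.7
  H₂O: 0 + 4(307.2) = 1229
Total out = 3559 mol; y_H₂O = 1229 / 3559 = 0.3453.

0.345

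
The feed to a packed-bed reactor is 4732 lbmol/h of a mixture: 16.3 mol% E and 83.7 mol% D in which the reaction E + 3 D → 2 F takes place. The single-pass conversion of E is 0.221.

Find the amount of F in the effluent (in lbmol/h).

E reacted = 0.221 × 771.3 = 170.5 lbmol/h; ν_E = −1, so ξ = 170.5/1 = 170.5 lbmol/h.
Outlet amounts (n = n₀ + ν ξ):
  E: 771.3 − 1(170.5) = 600.9
  D: 3961 − 3(170.5) = 3449
  F: 0 + 2(170.5) = 340.9

341 lbmol/h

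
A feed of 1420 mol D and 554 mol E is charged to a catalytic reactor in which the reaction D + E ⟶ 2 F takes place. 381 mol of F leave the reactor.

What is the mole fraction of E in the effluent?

0.184

For F: n = n₀ + 2ξ → 381 = 0 + 2ξ, giving ξ = 190.5 mol.
Outlet amounts (n = n₀ + ν ξ):
  D: 1420 − 1(190.5) = 1230
  E: 554 − 1(190.5) = 363.5
  F: 0 + 2(190.5) = 381
Total out = 1974 mol; y_E = 363.5 / 1974 = 0.1841.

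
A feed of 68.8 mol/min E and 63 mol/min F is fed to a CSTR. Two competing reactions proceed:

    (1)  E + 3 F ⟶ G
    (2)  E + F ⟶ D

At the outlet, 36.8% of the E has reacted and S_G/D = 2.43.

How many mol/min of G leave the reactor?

17.9 mol/min

Conversion of E: E consumed = 0.368 × 68.8 = 25.32 mol/min = 1ξ₁ + 1ξ₂.
Selectivity: 1ξ₁ / (1ξ₂) = 2.43 → ξ₁ = 2.43 ξ₂.
Substitute: (1·2.43 + 1) ξ₂ = 25.32 → ξ₂ = 7.381 mol/min, ξ₁ = 17.94 mol/min.
Outlet amounts (n = n₀ + Σ ν·ξ):
  E: 68.8 − 1(17.94) − 1(7.381) = 43.48
  F: 63 − 3(17.94) − 1(7.381) = 1.808
  G: 0 + 1(17.94) = 17.94
  D: 0 + 1(7.381) = 7.381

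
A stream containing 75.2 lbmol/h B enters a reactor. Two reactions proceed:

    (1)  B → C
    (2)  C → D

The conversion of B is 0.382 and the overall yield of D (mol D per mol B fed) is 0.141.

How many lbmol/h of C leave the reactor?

18.1 lbmol/h

Conversion of B: B consumed = 1ξ₁ = 0.382 × 75.2 → ξ₁ = 28.73 lbmol/h.
Yield of D: 1ξ₂ / 75.2 = 0.141 → ξ₂ = 10.6 lbmol/h.
Outlet amounts (n = n₀ + Σ ν·ξ):
  B: 75.2 − 1(28.73) = 46.47
  C: 0 + 1(28.73) − 1(10.6) = 18.12
  D: 0 + 1(10.6) = 10.6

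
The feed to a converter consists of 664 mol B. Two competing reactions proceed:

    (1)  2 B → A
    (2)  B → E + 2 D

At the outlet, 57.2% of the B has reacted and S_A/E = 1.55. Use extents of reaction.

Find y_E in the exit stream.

0.131

Conversion of B: B consumed = 0.572 × 664 = 379.8 mol = 2ξ₁ + 1ξ₂.
Selectivity: 1ξ₁ / (1ξ₂) = 1.55 → ξ₁ = 1.55 ξ₂.
Substitute: (2·1.55 + 1) ξ₂ = 379.8 → ξ₂ = 92.64 mol, ξ₁ = 143.6 mol.
Outlet amounts (n = n₀ + Σ ν·ξ):
  B: 664 − 2(143.6) − 1(92.64) = 284.2
  A: 0 + 1(143.6) = 143.6
  E: 0 + 1(92.64) = 92.64
  D: 0 + 2(92.64) = 185.3
Total out = 705.7 mol; y_E = 92.64 / 705.7 = 0.1313.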